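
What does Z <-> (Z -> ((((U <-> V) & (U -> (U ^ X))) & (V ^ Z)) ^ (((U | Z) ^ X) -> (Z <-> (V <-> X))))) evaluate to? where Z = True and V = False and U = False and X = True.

Substituting Z=True, V=False, U=False, X=True:
U <-> V = False <-> False = True
U ^ X = False ^ True = True
U -> (U ^ X) = False -> True = True
(U <-> V) & (U -> (U ^ X)) = True & True = True
V ^ Z = False ^ True = True
((U <-> V) & (U -> (U ^ X))) & (V ^ Z) = True & True = True
U | Z = False | True = True
(U | Z) ^ X = True ^ True = False
V <-> X = False <-> True = False
Z <-> (V <-> X) = True <-> False = False
((U | Z) ^ X) -> (Z <-> (V <-> X)) = False -> False = True
(((U <-> V) & (U -> (U ^ X))) & (V ^ Z)) ^ (((U | Z) ^ X) -> (Z <-> (V <-> X))) = True ^ True = False
Z -> ((((U <-> V) & (U -> (U ^ X))) & (V ^ Z)) ^ (((U | Z) ^ X) -> (Z <-> (V <-> X)))) = True -> False = False
Z <-> (Z -> ((((U <-> V) & (U -> (U ^ X))) & (V ^ Z)) ^ (((U | Z) ^ X) -> (Z <-> (V <-> X))))) = True <-> False = False

False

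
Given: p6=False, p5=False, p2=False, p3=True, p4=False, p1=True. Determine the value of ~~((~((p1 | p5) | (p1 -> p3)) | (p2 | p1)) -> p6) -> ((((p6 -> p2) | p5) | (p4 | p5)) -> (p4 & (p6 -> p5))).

p1 | p5 = True | False = True
p1 -> p3 = True -> True = True
(p1 | p5) | (p1 -> p3) = True | True = True
~((p1 | p5) | (p1 -> p3)) = ~True = False
p2 | p1 = False | True = True
~((p1 | p5) | (p1 -> p3)) | (p2 | p1) = False | True = True
(~((p1 | p5) | (p1 -> p3)) | (p2 | p1)) -> p6 = True -> False = False
~((~((p1 | p5) | (p1 -> p3)) | (p2 | p1)) -> p6) = ~False = True
~~((~((p1 | p5) | (p1 -> p3)) | (p2 | p1)) -> p6) = ~True = False
p6 -> p2 = False -> False = True
(p6 -> p2) | p5 = True | False = True
p4 | p5 = False | False = False
((p6 -> p2) | p5) | (p4 | p5) = True | False = True
p6 -> p5 = False -> False = True
p4 & (p6 -> p5) = False & True = False
(((p6 -> p2) | p5) | (p4 | p5)) -> (p4 & (p6 -> p5)) = True -> False = False
~~((~((p1 | p5) | (p1 -> p3)) | (p2 | p1)) -> p6) -> ((((p6 -> p2) | p5) | (p4 | p5)) -> (p4 & (p6 -> p5))) = False -> False = True

True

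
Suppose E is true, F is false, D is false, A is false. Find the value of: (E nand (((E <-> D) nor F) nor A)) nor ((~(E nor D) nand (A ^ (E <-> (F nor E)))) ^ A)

0

E <-> D = 1 <-> 0 = 0
(E <-> D) nor F = 0 nor 0 = 1
((E <-> D) nor F) nor A = 1 nor 0 = 0
E nand (((E <-> D) nor F) nor A) = 1 nand 0 = 1
E nor D = 1 nor 0 = 0
~(E nor D) = ~0 = 1
F nor E = 0 nor 1 = 0
E <-> (F nor E) = 1 <-> 0 = 0
A ^ (E <-> (F nor E)) = 0 ^ 0 = 0
~(E nor D) nand (A ^ (E <-> (F nor E))) = 1 nand 0 = 1
(~(E nor D) nand (A ^ (E <-> (F nor E)))) ^ A = 1 ^ 0 = 1
(E nand (((E <-> D) nor F) nor A)) nor ((~(E nor D) nand (A ^ (E <-> (F nor E)))) ^ A) = 1 nor 1 = 0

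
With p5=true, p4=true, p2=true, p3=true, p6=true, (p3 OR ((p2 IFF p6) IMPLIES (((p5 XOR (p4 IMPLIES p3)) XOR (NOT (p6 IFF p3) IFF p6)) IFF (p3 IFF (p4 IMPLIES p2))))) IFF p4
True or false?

p2 IFF p6 = true IFF true = true
p4 IMPLIES p3 = true IMPLIES true = true
p5 XOR (p4 IMPLIES p3) = true XOR true = false
p6 IFF p3 = true IFF true = true
NOT (p6 IFF p3) = NOT true = false
NOT (p6 IFF p3) IFF p6 = false IFF true = false
(p5 XOR (p4 IMPLIES p3)) XOR (NOT (p6 IFF p3) IFF p6) = false XOR false = false
p4 IMPLIES p2 = true IMPLIES true = true
p3 IFF (p4 IMPLIES p2) = true IFF true = true
((p5 XOR (p4 IMPLIES p3)) XOR (NOT (p6 IFF p3) IFF p6)) IFF (p3 IFF (p4 IMPLIES p2)) = false IFF true = false
(p2 IFF p6) IMPLIES (((p5 XOR (p4 IMPLIES p3)) XOR (NOT (p6 IFF p3) IFF p6)) IFF (p3 IFF (p4 IMPLIES p2))) = true IMPLIES false = false
p3 OR ((p2 IFF p6) IMPLIES (((p5 XOR (p4 IMPLIES p3)) XOR (NOT (p6 IFF p3) IFF p6)) IFF (p3 IFF (p4 IMPLIES p2)))) = true OR false = true
(p3 OR ((p2 IFF p6) IMPLIES (((p5 XOR (p4 IMPLIES p3)) XOR (NOT (p6 IFF p3) IFF p6)) IFF (p3 IFF (p4 IMPLIES p2))))) IFF p4 = true IFF true = true

true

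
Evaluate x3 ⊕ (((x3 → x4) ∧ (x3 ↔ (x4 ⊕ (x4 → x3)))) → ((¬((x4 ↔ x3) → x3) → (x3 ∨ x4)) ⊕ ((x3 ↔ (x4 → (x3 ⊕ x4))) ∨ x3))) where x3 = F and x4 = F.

x3 → x4 = F → F = T
x4 → x3 = F → F = T
x4 ⊕ (x4 → x3) = F ⊕ T = T
x3 ↔ (x4 ⊕ (x4 → x3)) = F ↔ T = F
(x3 → x4) ∧ (x3 ↔ (x4 ⊕ (x4 → x3))) = T ∧ F = F
x4 ↔ x3 = F ↔ F = T
(x4 ↔ x3) → x3 = T → F = F
¬((x4 ↔ x3) → x3) = ¬F = T
x3 ∨ x4 = F ∨ F = F
¬((x4 ↔ x3) → x3) → (x3 ∨ x4) = T → F = F
x3 ⊕ x4 = F ⊕ F = F
x4 → (x3 ⊕ x4) = F → F = T
x3 ↔ (x4 → (x3 ⊕ x4)) = F ↔ T = F
(x3 ↔ (x4 → (x3 ⊕ x4))) ∨ x3 = F ∨ F = F
(¬((x4 ↔ x3) → x3) → (x3 ∨ x4)) ⊕ ((x3 ↔ (x4 → (x3 ⊕ x4))) ∨ x3) = F ⊕ F = F
((x3 → x4) ∧ (x3 ↔ (x4 ⊕ (x4 → x3)))) → ((¬((x4 ↔ x3) → x3) → (x3 ∨ x4)) ⊕ ((x3 ↔ (x4 → (x3 ⊕ x4))) ∨ x3)) = F → F = T
x3 ⊕ (((x3 → x4) ∧ (x3 ↔ (x4 ⊕ (x4 → x3)))) → ((¬((x4 ↔ x3) → x3) → (x3 ∨ x4)) ⊕ ((x3 ↔ (x4 → (x3 ⊕ x4))) ∨ x3))) = F ⊕ T = T

T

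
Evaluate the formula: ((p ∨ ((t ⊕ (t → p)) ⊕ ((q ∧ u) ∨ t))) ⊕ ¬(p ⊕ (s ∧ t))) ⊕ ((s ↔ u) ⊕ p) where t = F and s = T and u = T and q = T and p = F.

F

t → p = F → F = T
t ⊕ (t → p) = F ⊕ T = T
q ∧ u = T ∧ T = T
(q ∧ u) ∨ t = T ∨ F = T
(t ⊕ (t → p)) ⊕ ((q ∧ u) ∨ t) = T ⊕ T = F
p ∨ ((t ⊕ (t → p)) ⊕ ((q ∧ u) ∨ t)) = F ∨ F = F
s ∧ t = T ∧ F = F
p ⊕ (s ∧ t) = F ⊕ F = F
¬(p ⊕ (s ∧ t)) = ¬F = T
(p ∨ ((t ⊕ (t → p)) ⊕ ((q ∧ u) ∨ t))) ⊕ ¬(p ⊕ (s ∧ t)) = F ⊕ T = T
s ↔ u = T ↔ T = T
(s ↔ u) ⊕ p = T ⊕ F = T
((p ∨ ((t ⊕ (t → p)) ⊕ ((q ∧ u) ∨ t))) ⊕ ¬(p ⊕ (s ∧ t))) ⊕ ((s ↔ u) ⊕ p) = T ⊕ T = F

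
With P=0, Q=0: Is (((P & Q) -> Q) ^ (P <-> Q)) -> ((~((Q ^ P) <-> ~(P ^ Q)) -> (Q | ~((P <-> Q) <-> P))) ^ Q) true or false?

Substituting P=0, Q=0:
P & Q = 0 & 0 = 0
(P & Q) -> Q = 0 -> 0 = 1
P <-> Q = 0 <-> 0 = 1
((P & Q) -> Q) ^ (P <-> Q) = 1 ^ 1 = 0
Q ^ P = 0 ^ 0 = 0
P ^ Q = 0 ^ 0 = 0
~(P ^ Q) = ~0 = 1
(Q ^ P) <-> ~(P ^ Q) = 0 <-> 1 = 0
~((Q ^ P) <-> ~(P ^ Q)) = ~0 = 1
P <-> Q = 0 <-> 0 = 1
(P <-> Q) <-> P = 1 <-> 0 = 0
~((P <-> Q) <-> P) = ~0 = 1
Q | ~((P <-> Q) <-> P) = 0 | 1 = 1
~((Q ^ P) <-> ~(P ^ Q)) -> (Q | ~((P <-> Q) <-> P)) = 1 -> 1 = 1
(~((Q ^ P) <-> ~(P ^ Q)) -> (Q | ~((P <-> Q) <-> P))) ^ Q = 1 ^ 0 = 1
(((P & Q) -> Q) ^ (P <-> Q)) -> ((~((Q ^ P) <-> ~(P ^ Q)) -> (Q | ~((P <-> Q) <-> P))) ^ Q) = 0 -> 1 = 1

1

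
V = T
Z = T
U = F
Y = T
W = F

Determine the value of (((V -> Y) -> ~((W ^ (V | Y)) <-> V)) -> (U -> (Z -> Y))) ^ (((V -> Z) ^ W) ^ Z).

T

V -> Y = T -> T = T
V | Y = T | T = T
W ^ (V | Y) = F ^ T = T
(W ^ (V | Y)) <-> V = T <-> T = T
~((W ^ (V | Y)) <-> V) = ~T = F
(V -> Y) -> ~((W ^ (V | Y)) <-> V) = T -> F = F
Z -> Y = T -> T = T
U -> (Z -> Y) = F -> T = T
((V -> Y) -> ~((W ^ (V | Y)) <-> V)) -> (U -> (Z -> Y)) = F -> T = T
V -> Z = T -> T = T
(V -> Z) ^ W = T ^ F = T
((V -> Z) ^ W) ^ Z = T ^ T = F
(((V -> Y) -> ~((W ^ (V | Y)) <-> V)) -> (U -> (Z -> Y))) ^ (((V -> Z) ^ W) ^ Z) = T ^ F = T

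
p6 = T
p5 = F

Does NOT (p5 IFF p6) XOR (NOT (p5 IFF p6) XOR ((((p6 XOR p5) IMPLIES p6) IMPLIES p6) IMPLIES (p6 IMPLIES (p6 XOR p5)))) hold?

p5 IFF p6 = F IFF T = F
NOT (p5 IFF p6) = NOT F = T
p5 IFF p6 = F IFF T = F
NOT (p5 IFF p6) = NOT F = T
p6 XOR p5 = T XOR F = T
(p6 XOR p5) IMPLIES p6 = T IMPLIES T = T
((p6 XOR p5) IMPLIES p6) IMPLIES p6 = T IMPLIES T = T
p6 XOR p5 = T XOR F = T
p6 IMPLIES (p6 XOR p5) = T IMPLIES T = T
(((p6 XOR p5) IMPLIES p6) IMPLIES p6) IMPLIES (p6 IMPLIES (p6 XOR p5)) = T IMPLIES T = T
NOT (p5 IFF p6) XOR ((((p6 XOR p5) IMPLIES p6) IMPLIES p6) IMPLIES (p6 IMPLIES (p6 XOR p5))) = T XOR T = F
NOT (p5 IFF p6) XOR (NOT (p5 IFF p6) XOR ((((p6 XOR p5) IMPLIES p6) IMPLIES p6) IMPLIES (p6 IMPLIES (p6 XOR p5)))) = T XOR F = T

T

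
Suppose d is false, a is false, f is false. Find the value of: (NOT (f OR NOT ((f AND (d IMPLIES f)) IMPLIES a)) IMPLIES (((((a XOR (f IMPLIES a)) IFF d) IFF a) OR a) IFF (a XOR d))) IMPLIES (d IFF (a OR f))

Substituting d=F, a=F, f=F:
d IMPLIES f = F IMPLIES F = T
f AND (d IMPLIES f) = F AND T = F
(f AND (d IMPLIES f)) IMPLIES a = F IMPLIES F = T
NOT ((f AND (d IMPLIES f)) IMPLIES a) = NOT T = F
f OR NOT ((f AND (d IMPLIES f)) IMPLIES a) = F OR F = F
NOT (f OR NOT ((f AND (d IMPLIES f)) IMPLIES a)) = NOT F = T
f IMPLIES a = F IMPLIES F = T
a XOR (f IMPLIES a) = F XOR T = T
(a XOR (f IMPLIES a)) IFF d = T IFF F = F
((a XOR (f IMPLIES a)) IFF d) IFF a = F IFF F = T
(((a XOR (f IMPLIES a)) IFF d) IFF a) OR a = T OR F = T
a XOR d = F XOR F = F
((((a XOR (f IMPLIES a)) IFF d) IFF a) OR a) IFF (a XOR d) = T IFF F = F
NOT (f OR NOT ((f AND (d IMPLIES f)) IMPLIES a)) IMPLIES (((((a XOR (f IMPLIES a)) IFF d) IFF a) OR a) IFF (a XOR d)) = T IMPLIES F = F
a OR f = F OR F = F
d IFF (a OR f) = F IFF F = T
(NOT (f OR NOT ((f AND (d IMPLIES f)) IMPLIES a)) IMPLIES (((((a XOR (f IMPLIES a)) IFF d) IFF a) OR a) IFF (a XOR d))) IMPLIES (d IFF (a OR f)) = F IMPLIES T = T

T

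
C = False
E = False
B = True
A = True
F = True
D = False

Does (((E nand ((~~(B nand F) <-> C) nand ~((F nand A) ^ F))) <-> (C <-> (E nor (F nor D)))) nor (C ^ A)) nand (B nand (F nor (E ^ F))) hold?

B nand F = True nand True = False
~(B nand F) = ~False = True
~~(B nand F) = ~True = False
~~(B nand F) <-> C = False <-> False = True
F nand A = True nand True = False
(F nand A) ^ F = False ^ True = True
~((F nand A) ^ F) = ~True = False
(~~(B nand F) <-> C) nand ~((F nand A) ^ F) = True nand False = True
E nand ((~~(B nand F) <-> C) nand ~((F nand A) ^ F)) = False nand True = True
F nor D = True nor False = False
E nor (F nor D) = False nor False = True
C <-> (E nor (F nor D)) = False <-> True = False
(E nand ((~~(B nand F) <-> C) nand ~((F nand A) ^ F))) <-> (C <-> (E nor (F nor D))) = True <-> False = False
C ^ A = False ^ True = True
((E nand ((~~(B nand F) <-> C) nand ~((F nand A) ^ F))) <-> (C <-> (E nor (F nor D)))) nor (C ^ A) = False nor True = False
E ^ F = False ^ True = True
F nor (E ^ F) = True nor True = False
B nand (F nor (E ^ F)) = True nand False = True
(((E nand ((~~(B nand F) <-> C) nand ~((F nand A) ^ F))) <-> (C <-> (E nor (F nor D)))) nor (C ^ A)) nand (B nand (F nor (E ^ F))) = False nand True = True

True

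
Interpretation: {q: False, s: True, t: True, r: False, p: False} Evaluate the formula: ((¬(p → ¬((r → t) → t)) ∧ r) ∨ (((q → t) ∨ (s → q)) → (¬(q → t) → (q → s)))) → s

Substituting q=False, s=True, t=True, r=False, p=False:
r → t = False → True = True
(r → t) → t = True → True = True
¬((r → t) → t) = ¬True = False
p → ¬((r → t) → t) = False → False = True
¬(p → ¬((r → t) → t)) = ¬True = False
¬(p → ¬((r → t) → t)) ∧ r = False ∧ False = False
q → t = False → True = True
s → q = True → False = False
(q → t) ∨ (s → q) = True ∨ False = True
q → t = False → True = True
¬(q → t) = ¬True = False
q → s = False → True = True
¬(q → t) → (q → s) = False → True = True
((q → t) ∨ (s → q)) → (¬(q → t) → (q → s)) = True → True = True
(¬(p → ¬((r → t) → t)) ∧ r) ∨ (((q → t) ∨ (s → q)) → (¬(q → t) → (q → s))) = False ∨ True = True
((¬(p → ¬((r → t) → t)) ∧ r) ∨ (((q → t) ∨ (s → q)) → (¬(q → t) → (q → s)))) → s = True → True = True

True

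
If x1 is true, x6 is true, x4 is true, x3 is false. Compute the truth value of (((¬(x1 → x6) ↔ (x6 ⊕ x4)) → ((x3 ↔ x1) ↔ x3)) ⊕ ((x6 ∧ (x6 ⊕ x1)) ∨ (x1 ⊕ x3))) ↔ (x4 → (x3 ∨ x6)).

F

x1 → x6 = T → T = T
¬(x1 → x6) = ¬T = F
x6 ⊕ x4 = T ⊕ T = F
¬(x1 → x6) ↔ (x6 ⊕ x4) = F ↔ F = T
x3 ↔ x1 = F ↔ T = F
(x3 ↔ x1) ↔ x3 = F ↔ F = T
(¬(x1 → x6) ↔ (x6 ⊕ x4)) → ((x3 ↔ x1) ↔ x3) = T → T = T
x6 ⊕ x1 = T ⊕ T = F
x6 ∧ (x6 ⊕ x1) = T ∧ F = F
x1 ⊕ x3 = T ⊕ F = T
(x6 ∧ (x6 ⊕ x1)) ∨ (x1 ⊕ x3) = F ∨ T = T
((¬(x1 → x6) ↔ (x6 ⊕ x4)) → ((x3 ↔ x1) ↔ x3)) ⊕ ((x6 ∧ (x6 ⊕ x1)) ∨ (x1 ⊕ x3)) = T ⊕ T = F
x3 ∨ x6 = F ∨ T = T
x4 → (x3 ∨ x6) = T → T = T
(((¬(x1 → x6) ↔ (x6 ⊕ x4)) → ((x3 ↔ x1) ↔ x3)) ⊕ ((x6 ∧ (x6 ⊕ x1)) ∨ (x1 ⊕ x3))) ↔ (x4 → (x3 ∨ x6)) = F ↔ T = F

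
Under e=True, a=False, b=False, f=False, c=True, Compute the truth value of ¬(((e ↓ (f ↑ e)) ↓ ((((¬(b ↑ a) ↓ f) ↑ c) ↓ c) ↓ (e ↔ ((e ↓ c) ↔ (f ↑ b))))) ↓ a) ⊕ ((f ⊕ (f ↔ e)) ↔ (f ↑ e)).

Substituting e=True, a=False, b=False, f=False, c=True:
f ↑ e = False ↑ True = True
e ↓ (f ↑ e) = True ↓ True = False
b ↑ a = False ↑ False = True
¬(b ↑ a) = ¬True = False
¬(b ↑ a) ↓ f = False ↓ False = True
(¬(b ↑ a) ↓ f) ↑ c = True ↑ True = False
((¬(b ↑ a) ↓ f) ↑ c) ↓ c = False ↓ True = False
e ↓ c = True ↓ True = False
f ↑ b = False ↑ False = True
(e ↓ c) ↔ (f ↑ b) = False ↔ True = False
e ↔ ((e ↓ c) ↔ (f ↑ b)) = True ↔ False = False
(((¬(b ↑ a) ↓ f) ↑ c) ↓ c) ↓ (e ↔ ((e ↓ c) ↔ (f ↑ b))) = False ↓ False = True
(e ↓ (f ↑ e)) ↓ ((((¬(b ↑ a) ↓ f) ↑ c) ↓ c) ↓ (e ↔ ((e ↓ c) ↔ (f ↑ b)))) = False ↓ True = False
((e ↓ (f ↑ e)) ↓ ((((¬(b ↑ a) ↓ f) ↑ c) ↓ c) ↓ (e ↔ ((e ↓ c) ↔ (f ↑ b))))) ↓ a = False ↓ False = True
¬(((e ↓ (f ↑ e)) ↓ ((((¬(b ↑ a) ↓ f) ↑ c) ↓ c) ↓ (e ↔ ((e ↓ c) ↔ (f ↑ b))))) ↓ a) = ¬True = False
f ↔ e = False ↔ True = False
f ⊕ (f ↔ e) = False ⊕ False = False
f ↑ e = False ↑ True = True
(f ⊕ (f ↔ e)) ↔ (f ↑ e) = False ↔ True = False
¬(((e ↓ (f ↑ e)) ↓ ((((¬(b ↑ a) ↓ f) ↑ c) ↓ c) ↓ (e ↔ ((e ↓ c) ↔ (f ↑ b))))) ↓ a) ⊕ ((f ⊕ (f ↔ e)) ↔ (f ↑ e)) = False ⊕ False = False

False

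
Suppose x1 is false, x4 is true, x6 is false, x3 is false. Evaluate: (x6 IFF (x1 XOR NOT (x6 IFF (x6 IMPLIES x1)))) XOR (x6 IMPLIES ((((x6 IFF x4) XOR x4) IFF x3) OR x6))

x6 IMPLIES x1 = False IMPLIES False = True
x6 IFF (x6 IMPLIES x1) = False IFF True = False
NOT (x6 IFF (x6 IMPLIES x1)) = NOT False = True
x1 XOR NOT (x6 IFF (x6 IMPLIES x1)) = False XOR True = True
x6 IFF (x1 XOR NOT (x6 IFF (x6 IMPLIES x1))) = False IFF True = False
x6 IFF x4 = False IFF True = False
(x6 IFF x4) XOR x4 = False XOR True = True
((x6 IFF x4) XOR x4) IFF x3 = True IFF False = False
(((x6 IFF x4) XOR x4) IFF x3) OR x6 = False OR False = False
x6 IMPLIES ((((x6 IFF x4) XOR x4) IFF x3) OR x6) = False IMPLIES False = True
(x6 IFF (x1 XOR NOT (x6 IFF (x6 IMPLIES x1)))) XOR (x6 IMPLIES ((((x6 IFF x4) XOR x4) IFF x3) OR x6)) = False XOR True = True

True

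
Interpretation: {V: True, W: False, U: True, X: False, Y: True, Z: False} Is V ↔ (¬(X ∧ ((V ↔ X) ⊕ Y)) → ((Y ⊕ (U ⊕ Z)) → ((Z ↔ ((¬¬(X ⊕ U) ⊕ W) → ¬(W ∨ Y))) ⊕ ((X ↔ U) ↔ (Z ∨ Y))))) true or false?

True

Substituting V=True, W=False, U=True, X=False, Y=True, Z=False:
V ↔ X = True ↔ False = False
(V ↔ X) ⊕ Y = False ⊕ True = True
X ∧ ((V ↔ X) ⊕ Y) = False ∧ True = False
¬(X ∧ ((V ↔ X) ⊕ Y)) = ¬False = True
U ⊕ Z = True ⊕ False = True
Y ⊕ (U ⊕ Z) = True ⊕ True = False
X ⊕ U = False ⊕ True = True
¬(X ⊕ U) = ¬True = False
¬¬(X ⊕ U) = ¬False = True
¬¬(X ⊕ U) ⊕ W = True ⊕ False = True
W ∨ Y = False ∨ True = True
¬(W ∨ Y) = ¬True = False
(¬¬(X ⊕ U) ⊕ W) → ¬(W ∨ Y) = True → False = False
Z ↔ ((¬¬(X ⊕ U) ⊕ W) → ¬(W ∨ Y)) = False ↔ False = True
X ↔ U = False ↔ True = False
Z ∨ Y = False ∨ True = True
(X ↔ U) ↔ (Z ∨ Y) = False ↔ True = False
(Z ↔ ((¬¬(X ⊕ U) ⊕ W) → ¬(W ∨ Y))) ⊕ ((X ↔ U) ↔ (Z ∨ Y)) = True ⊕ False = True
(Y ⊕ (U ⊕ Z)) → ((Z ↔ ((¬¬(X ⊕ U) ⊕ W) → ¬(W ∨ Y))) ⊕ ((X ↔ U) ↔ (Z ∨ Y))) = False → True = True
¬(X ∧ ((V ↔ X) ⊕ Y)) → ((Y ⊕ (U ⊕ Z)) → ((Z ↔ ((¬¬(X ⊕ U) ⊕ W) → ¬(W ∨ Y))) ⊕ ((X ↔ U) ↔ (Z ∨ Y)))) = True → True = True
V ↔ (¬(X ∧ ((V ↔ X) ⊕ Y)) → ((Y ⊕ (U ⊕ Z)) → ((Z ↔ ((¬¬(X ⊕ U) ⊕ W) → ¬(W ∨ Y))) ⊕ ((X ↔ U) ↔ (Z ∨ Y))))) = True ↔ True = True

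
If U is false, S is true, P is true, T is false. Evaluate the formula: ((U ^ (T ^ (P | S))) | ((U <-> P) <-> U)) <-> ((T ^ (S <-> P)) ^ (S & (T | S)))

False

P | S = True | True = True
T ^ (P | S) = False ^ True = True
U ^ (T ^ (P | S)) = False ^ True = True
U <-> P = False <-> True = False
(U <-> P) <-> U = False <-> False = True
(U ^ (T ^ (P | S))) | ((U <-> P) <-> U) = True | True = True
S <-> P = True <-> True = True
T ^ (S <-> P) = False ^ True = True
T | S = False | True = True
S & (T | S) = True & True = True
(T ^ (S <-> P)) ^ (S & (T | S)) = True ^ True = False
((U ^ (T ^ (P | S))) | ((U <-> P) <-> U)) <-> ((T ^ (S <-> P)) ^ (S & (T | S))) = True <-> False = False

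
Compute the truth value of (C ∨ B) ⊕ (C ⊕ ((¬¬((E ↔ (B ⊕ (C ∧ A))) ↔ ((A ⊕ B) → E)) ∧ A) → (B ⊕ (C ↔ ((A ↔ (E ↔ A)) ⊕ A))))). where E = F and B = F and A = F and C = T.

C ∨ B = T ∨ F = T
C ∧ A = T ∧ F = F
B ⊕ (C ∧ A) = F ⊕ F = F
E ↔ (B ⊕ (C ∧ A)) = F ↔ F = T
A ⊕ B = F ⊕ F = F
(A ⊕ B) → E = F → F = T
(E ↔ (B ⊕ (C ∧ A))) ↔ ((A ⊕ B) → E) = T ↔ T = T
¬((E ↔ (B ⊕ (C ∧ A))) ↔ ((A ⊕ B) → E)) = ¬T = F
¬¬((E ↔ (B ⊕ (C ∧ A))) ↔ ((A ⊕ B) → E)) = ¬F = T
¬¬((E ↔ (B ⊕ (C ∧ A))) ↔ ((A ⊕ B) → E)) ∧ A = T ∧ F = F
E ↔ A = F ↔ F = T
A ↔ (E ↔ A) = F ↔ T = F
(A ↔ (E ↔ A)) ⊕ A = F ⊕ F = F
C ↔ ((A ↔ (E ↔ A)) ⊕ A) = T ↔ F = F
B ⊕ (C ↔ ((A ↔ (E ↔ A)) ⊕ A)) = F ⊕ F = F
(¬¬((E ↔ (B ⊕ (C ∧ A))) ↔ ((A ⊕ B) → E)) ∧ A) → (B ⊕ (C ↔ ((A ↔ (E ↔ A)) ⊕ A))) = F → F = T
C ⊕ ((¬¬((E ↔ (B ⊕ (C ∧ A))) ↔ ((A ⊕ B) → E)) ∧ A) → (B ⊕ (C ↔ ((A ↔ (E ↔ A)) ⊕ A)))) = T ⊕ T = F
(C ∨ B) ⊕ (C ⊕ ((¬¬((E ↔ (B ⊕ (C ∧ A))) ↔ ((A ⊕ B) → E)) ∧ A) → (B ⊕ (C ↔ ((A ↔ (E ↔ A)) ⊕ A))))) = T ⊕ F = T

T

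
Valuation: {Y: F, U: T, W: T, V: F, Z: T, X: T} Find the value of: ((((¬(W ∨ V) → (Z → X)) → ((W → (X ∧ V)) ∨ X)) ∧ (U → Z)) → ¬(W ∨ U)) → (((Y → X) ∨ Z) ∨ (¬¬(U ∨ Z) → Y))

W ∨ V = T ∨ F = T
¬(W ∨ V) = ¬T = F
Z → X = T → T = T
¬(W ∨ V) → (Z → X) = F → T = T
X ∧ V = T ∧ F = F
W → (X ∧ V) = T → F = F
(W → (X ∧ V)) ∨ X = F ∨ T = T
(¬(W ∨ V) → (Z → X)) → ((W → (X ∧ V)) ∨ X) = T → T = T
U → Z = T → T = T
((¬(W ∨ V) → (Z → X)) → ((W → (X ∧ V)) ∨ X)) ∧ (U → Z) = T ∧ T = T
W ∨ U = T ∨ T = T
¬(W ∨ U) = ¬T = F
(((¬(W ∨ V) → (Z → X)) → ((W → (X ∧ V)) ∨ X)) ∧ (U → Z)) → ¬(W ∨ U) = T → F = F
Y → X = F → T = T
(Y → X) ∨ Z = T ∨ T = T
U ∨ Z = T ∨ T = T
¬(U ∨ Z) = ¬T = F
¬¬(U ∨ Z) = ¬F = T
¬¬(U ∨ Z) → Y = T → F = F
((Y → X) ∨ Z) ∨ (¬¬(U ∨ Z) → Y) = T ∨ F = T
((((¬(W ∨ V) → (Z → X)) → ((W → (X ∧ V)) ∨ X)) ∧ (U → Z)) → ¬(W ∨ U)) → (((Y → X) ∨ Z) ∨ (¬¬(U ∨ Z) → Y)) = F → T = T

T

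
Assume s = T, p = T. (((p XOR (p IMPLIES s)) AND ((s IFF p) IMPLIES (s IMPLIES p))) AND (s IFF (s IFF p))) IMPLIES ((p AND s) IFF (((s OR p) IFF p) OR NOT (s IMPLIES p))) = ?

p IMPLIES s = T IMPLIES T = T
p XOR (p IMPLIES s) = T XOR T = F
s IFF p = T IFF T = T
s IMPLIES p = T IMPLIES T = T
(s IFF p) IMPLIES (s IMPLIES p) = T IMPLIES T = T
(p XOR (p IMPLIES s)) AND ((s IFF p) IMPLIES (s IMPLIES p)) = F AND T = F
s IFF p = T IFF T = T
s IFF (s IFF p) = T IFF T = T
((p XOR (p IMPLIES s)) AND ((s IFF p) IMPLIES (s IMPLIES p))) AND (s IFF (s IFF p)) = F AND T = F
p AND s = T AND T = T
s OR p = T OR T = T
(s OR p) IFF p = T IFF T = T
s IMPLIES p = T IMPLIES T = T
NOT (s IMPLIES p) = NOT T = F
((s OR p) IFF p) OR NOT (s IMPLIES p) = T OR F = T
(p AND s) IFF (((s OR p) IFF p) OR NOT (s IMPLIES p)) = T IFF T = T
(((p XOR (p IMPLIES s)) AND ((s IFF p) IMPLIES (s IMPLIES p))) AND (s IFF (s IFF p))) IMPLIES ((p AND s) IFF (((s OR p) IFF p) OR NOT (s IMPLIES p))) = F IMPLIES T = T

T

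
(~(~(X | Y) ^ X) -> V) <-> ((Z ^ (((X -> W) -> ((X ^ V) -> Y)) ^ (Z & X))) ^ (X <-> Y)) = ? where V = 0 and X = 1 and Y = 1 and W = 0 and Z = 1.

X | Y = 1 | 1 = 1
~(X | Y) = ~1 = 0
~(X | Y) ^ X = 0 ^ 1 = 1
~(~(X | Y) ^ X) = ~1 = 0
~(~(X | Y) ^ X) -> V = 0 -> 0 = 1
X -> W = 1 -> 0 = 0
X ^ V = 1 ^ 0 = 1
(X ^ V) -> Y = 1 -> 1 = 1
(X -> W) -> ((X ^ V) -> Y) = 0 -> 1 = 1
Z & X = 1 & 1 = 1
((X -> W) -> ((X ^ V) -> Y)) ^ (Z & X) = 1 ^ 1 = 0
Z ^ (((X -> W) -> ((X ^ V) -> Y)) ^ (Z & X)) = 1 ^ 0 = 1
X <-> Y = 1 <-> 1 = 1
(Z ^ (((X -> W) -> ((X ^ V) -> Y)) ^ (Z & X))) ^ (X <-> Y) = 1 ^ 1 = 0
(~(~(X | Y) ^ X) -> V) <-> ((Z ^ (((X -> W) -> ((X ^ V) -> Y)) ^ (Z & X))) ^ (X <-> Y)) = 1 <-> 0 = 0

0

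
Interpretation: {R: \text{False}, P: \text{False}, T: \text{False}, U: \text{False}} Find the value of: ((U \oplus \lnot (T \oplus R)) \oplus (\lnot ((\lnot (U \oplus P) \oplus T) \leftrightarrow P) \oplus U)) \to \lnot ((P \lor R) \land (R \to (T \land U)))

\text{True}

T \oplus R = \text{False} \oplus \text{False} = \text{False}
\lnot (T \oplus R) = \lnot \text{False} = \text{True}
U \oplus \lnot (T \oplus R) = \text{False} \oplus \text{True} = \text{True}
U \oplus P = \text{False} \oplus \text{False} = \text{False}
\lnot (U \oplus P) = \lnot \text{False} = \text{True}
\lnot (U \oplus P) \oplus T = \text{True} \oplus \text{False} = \text{True}
(\lnot (U \oplus P) \oplus T) \leftrightarrow P = \text{True} \leftrightarrow \text{False} = \text{False}
\lnot ((\lnot (U \oplus P) \oplus T) \leftrightarrow P) = \lnot \text{False} = \text{True}
\lnot ((\lnot (U \oplus P) \oplus T) \leftrightarrow P) \oplus U = \text{True} \oplus \text{False} = \text{True}
(U \oplus \lnot (T \oplus R)) \oplus (\lnot ((\lnot (U \oplus P) \oplus T) \leftrightarrow P) \oplus U) = \text{True} \oplus \text{True} = \text{False}
P \lor R = \text{False} \lor \text{False} = \text{False}
T \land U = \text{False} \land \text{False} = \text{False}
R \to (T \land U) = \text{False} \to \text{False} = \text{True}
(P \lor R) \land (R \to (T \land U)) = \text{False} \land \text{True} = \text{False}
\lnot ((P \lor R) \land (R \to (T \land U))) = \lnot \text{False} = \text{True}
((U \oplus \lnot (T \oplus R)) \oplus (\lnot ((\lnot (U \oplus P) \oplus T) \leftrightarrow P) \oplus U)) \to \lnot ((P \lor R) \land (R \to (T \land U))) = \text{False} \to \text{True} = \text{True}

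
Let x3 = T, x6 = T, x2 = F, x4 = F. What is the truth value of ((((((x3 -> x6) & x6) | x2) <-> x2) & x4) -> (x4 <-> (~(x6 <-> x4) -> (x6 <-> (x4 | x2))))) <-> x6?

T

Substituting x3=T, x6=T, x2=F, x4=F:
x3 -> x6 = T -> T = T
(x3 -> x6) & x6 = T & T = T
((x3 -> x6) & x6) | x2 = T | F = T
(((x3 -> x6) & x6) | x2) <-> x2 = T <-> F = F
((((x3 -> x6) & x6) | x2) <-> x2) & x4 = F & F = F
x6 <-> x4 = T <-> F = F
~(x6 <-> x4) = ~F = T
x4 | x2 = F | F = F
x6 <-> (x4 | x2) = T <-> F = F
~(x6 <-> x4) -> (x6 <-> (x4 | x2)) = T -> F = F
x4 <-> (~(x6 <-> x4) -> (x6 <-> (x4 | x2))) = F <-> F = T
(((((x3 -> x6) & x6) | x2) <-> x2) & x4) -> (x4 <-> (~(x6 <-> x4) -> (x6 <-> (x4 | x2)))) = F -> T = T
((((((x3 -> x6) & x6) | x2) <-> x2) & x4) -> (x4 <-> (~(x6 <-> x4) -> (x6 <-> (x4 | x2))))) <-> x6 = T <-> T = T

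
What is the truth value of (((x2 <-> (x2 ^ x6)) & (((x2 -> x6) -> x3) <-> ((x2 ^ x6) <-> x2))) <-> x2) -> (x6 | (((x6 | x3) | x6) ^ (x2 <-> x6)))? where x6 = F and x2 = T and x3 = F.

F

Substituting x6=F, x2=T, x3=F:
x2 ^ x6 = T ^ F = T
x2 <-> (x2 ^ x6) = T <-> T = T
x2 -> x6 = T -> F = F
(x2 -> x6) -> x3 = F -> F = T
x2 ^ x6 = T ^ F = T
(x2 ^ x6) <-> x2 = T <-> T = T
((x2 -> x6) -> x3) <-> ((x2 ^ x6) <-> x2) = T <-> T = T
(x2 <-> (x2 ^ x6)) & (((x2 -> x6) -> x3) <-> ((x2 ^ x6) <-> x2)) = T & T = T
((x2 <-> (x2 ^ x6)) & (((x2 -> x6) -> x3) <-> ((x2 ^ x6) <-> x2))) <-> x2 = T <-> T = T
x6 | x3 = F | F = F
(x6 | x3) | x6 = F | F = F
x2 <-> x6 = T <-> F = F
((x6 | x3) | x6) ^ (x2 <-> x6) = F ^ F = F
x6 | (((x6 | x3) | x6) ^ (x2 <-> x6)) = F | F = F
(((x2 <-> (x2 ^ x6)) & (((x2 -> x6) -> x3) <-> ((x2 ^ x6) <-> x2))) <-> x2) -> (x6 | (((x6 | x3) | x6) ^ (x2 <-> x6))) = T -> F = F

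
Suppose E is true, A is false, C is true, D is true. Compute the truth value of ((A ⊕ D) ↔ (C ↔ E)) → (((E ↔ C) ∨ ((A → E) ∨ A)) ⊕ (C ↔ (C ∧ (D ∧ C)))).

False

A ⊕ D = False ⊕ True = True
C ↔ E = True ↔ True = True
(A ⊕ D) ↔ (C ↔ E) = True ↔ True = True
E ↔ C = True ↔ True = True
A → E = False → True = True
(A → E) ∨ A = True ∨ False = True
(E ↔ C) ∨ ((A → E) ∨ A) = True ∨ True = True
D ∧ C = True ∧ True = True
C ∧ (D ∧ C) = True ∧ True = True
C ↔ (C ∧ (D ∧ C)) = True ↔ True = True
((E ↔ C) ∨ ((A → E) ∨ A)) ⊕ (C ↔ (C ∧ (D ∧ C))) = True ⊕ True = False
((A ⊕ D) ↔ (C ↔ E)) → (((E ↔ C) ∨ ((A → E) ∨ A)) ⊕ (C ↔ (C ∧ (D ∧ C)))) = True → False = False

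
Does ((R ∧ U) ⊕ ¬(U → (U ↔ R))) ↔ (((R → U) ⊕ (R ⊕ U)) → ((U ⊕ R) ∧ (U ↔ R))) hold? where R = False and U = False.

R ∧ U = False ∧ False = False
U ↔ R = False ↔ False = True
U → (U ↔ R) = False → True = True
¬(U → (U ↔ R)) = ¬True = False
(R ∧ U) ⊕ ¬(U → (U ↔ R)) = False ⊕ False = False
R → U = False → False = True
R ⊕ U = False ⊕ False = False
(R → U) ⊕ (R ⊕ U) = True ⊕ False = True
U ⊕ R = False ⊕ False = False
U ↔ R = False ↔ False = True
(U ⊕ R) ∧ (U ↔ R) = False ∧ True = False
((R → U) ⊕ (R ⊕ U)) → ((U ⊕ R) ∧ (U ↔ R)) = True → False = False
((R ∧ U) ⊕ ¬(U → (U ↔ R))) ↔ (((R → U) ⊕ (R ⊕ U)) → ((U ⊕ R) ∧ (U ↔ R))) = False ↔ False = True

True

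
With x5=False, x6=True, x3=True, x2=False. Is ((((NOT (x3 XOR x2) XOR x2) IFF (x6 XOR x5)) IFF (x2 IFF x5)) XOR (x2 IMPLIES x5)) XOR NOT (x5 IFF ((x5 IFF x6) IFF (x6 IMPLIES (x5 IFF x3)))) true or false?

Substituting x5=False, x6=True, x3=True, x2=False:
x3 XOR x2 = True XOR False = True
NOT (x3 XOR x2) = NOT True = False
NOT (x3 XOR x2) XOR x2 = False XOR False = False
x6 XOR x5 = True XOR False = True
(NOT (x3 XOR x2) XOR x2) IFF (x6 XOR x5) = False IFF True = False
x2 IFF x5 = False IFF False = True
((NOT (x3 XOR x2) XOR x2) IFF (x6 XOR x5)) IFF (x2 IFF x5) = False IFF True = False
x2 IMPLIES x5 = False IMPLIES False = True
(((NOT (x3 XOR x2) XOR x2) IFF (x6 XOR x5)) IFF (x2 IFF x5)) XOR (x2 IMPLIES x5) = False XOR True = True
x5 IFF x6 = False IFF True = False
x5 IFF x3 = False IFF True = False
x6 IMPLIES (x5 IFF x3) = True IMPLIES False = False
(x5 IFF x6) IFF (x6 IMPLIES (x5 IFF x3)) = False IFF False = True
x5 IFF ((x5 IFF x6) IFF (x6 IMPLIES (x5 IFF x3))) = False IFF True = False
NOT (x5 IFF ((x5 IFF x6) IFF (x6 IMPLIES (x5 IFF x3)))) = NOT False = True
((((NOT (x3 XOR x2) XOR x2) IFF (x6 XOR x5)) IFF (x2 IFF x5)) XOR (x2 IMPLIES x5)) XOR NOT (x5 IFF ((x5 IFF x6) IFF (x6 IMPLIES (x5 IFF x3)))) = True XOR True = False

False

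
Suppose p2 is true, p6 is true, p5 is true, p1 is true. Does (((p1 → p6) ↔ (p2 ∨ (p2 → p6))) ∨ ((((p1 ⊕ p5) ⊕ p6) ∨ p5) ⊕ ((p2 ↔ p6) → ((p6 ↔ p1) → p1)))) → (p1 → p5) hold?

True

Substituting p2=True, p6=True, p5=True, p1=True:
p1 → p6 = True → True = True
p2 → p6 = True → True = True
p2 ∨ (p2 → p6) = True ∨ True = True
(p1 → p6) ↔ (p2 ∨ (p2 → p6)) = True ↔ True = True
p1 ⊕ p5 = True ⊕ True = False
(p1 ⊕ p5) ⊕ p6 = False ⊕ True = True
((p1 ⊕ p5) ⊕ p6) ∨ p5 = True ∨ True = True
p2 ↔ p6 = True ↔ True = True
p6 ↔ p1 = True ↔ True = True
(p6 ↔ p1) → p1 = True → True = True
(p2 ↔ p6) → ((p6 ↔ p1) → p1) = True → True = True
(((p1 ⊕ p5) ⊕ p6) ∨ p5) ⊕ ((p2 ↔ p6) → ((p6 ↔ p1) → p1)) = True ⊕ True = False
((p1 → p6) ↔ (p2 ∨ (p2 → p6))) ∨ ((((p1 ⊕ p5) ⊕ p6) ∨ p5) ⊕ ((p2 ↔ p6) → ((p6 ↔ p1) → p1))) = True ∨ False = True
p1 → p5 = True → True = True
(((p1 → p6) ↔ (p2 ∨ (p2 → p6))) ∨ ((((p1 ⊕ p5) ⊕ p6) ∨ p5) ⊕ ((p2 ↔ p6) → ((p6 ↔ p1) → p1)))) → (p1 → p5) = True → True = True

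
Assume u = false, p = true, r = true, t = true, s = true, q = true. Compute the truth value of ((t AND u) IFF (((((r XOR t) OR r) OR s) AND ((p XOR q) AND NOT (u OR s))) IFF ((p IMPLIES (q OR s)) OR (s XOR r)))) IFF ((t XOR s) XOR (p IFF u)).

t AND u = true AND false = false
r XOR t = true XOR true = false
(r XOR t) OR r = false OR true = true
((r XOR t) OR r) OR s = true OR true = true
p XOR q = true XOR true = false
u OR s = false OR true = true
NOT (u OR s) = NOT true = false
(p XOR q) AND NOT (u OR s) = false AND false = false
(((r XOR t) OR r) OR s) AND ((p XOR q) AND NOT (u OR s)) = true AND false = false
q OR s = true OR true = true
p IMPLIES (q OR s) = true IMPLIES true = true
s XOR r = true XOR true = false
(p IMPLIES (q OR s)) OR (s XOR r) = true OR false = true
((((r XOR t) OR r) OR s) AND ((p XOR q) AND NOT (u OR s))) IFF ((p IMPLIES (q OR s)) OR (s XOR r)) = false IFF true = false
(t AND u) IFF (((((r XOR t) OR r) OR s) AND ((p XOR q) AND NOT (u OR s))) IFF ((p IMPLIES (q OR s)) OR (s XOR r))) = false IFF false = true
t XOR s = true XOR true = false
p IFF u = true IFF false = false
(t XOR s) XOR (p IFF u) = false XOR false = false
((t AND u) IFF (((((r XOR t) OR r) OR s) AND ((p XOR q) AND NOT (u OR s))) IFF ((p IMPLIES (q OR s)) OR (s XOR r)))) IFF ((t XOR s) XOR (p IFF u)) = true IFF false = false

false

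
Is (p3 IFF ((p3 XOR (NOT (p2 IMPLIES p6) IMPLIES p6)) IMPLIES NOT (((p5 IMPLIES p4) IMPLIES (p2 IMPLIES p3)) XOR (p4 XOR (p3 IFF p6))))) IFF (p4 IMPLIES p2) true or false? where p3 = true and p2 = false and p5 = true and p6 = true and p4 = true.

p2 IMPLIES p6 = false IMPLIES true = true
NOT (p2 IMPLIES p6) = NOT true = false
NOT (p2 IMPLIES p6) IMPLIES p6 = false IMPLIES true = true
p3 XOR (NOT (p2 IMPLIES p6) IMPLIES p6) = true XOR true = false
p5 IMPLIES p4 = true IMPLIES true = true
p2 IMPLIES p3 = false IMPLIES true = true
(p5 IMPLIES p4) IMPLIES (p2 IMPLIES p3) = true IMPLIES true = true
p3 IFF p6 = true IFF true = true
p4 XOR (p3 IFF p6) = true XOR true = false
((p5 IMPLIES p4) IMPLIES (p2 IMPLIES p3)) XOR (p4 XOR (p3 IFF p6)) = true XOR false = true
NOT (((p5 IMPLIES p4) IMPLIES (p2 IMPLIES p3)) XOR (p4 XOR (p3 IFF p6))) = NOT true = false
(p3 XOR (NOT (p2 IMPLIES p6) IMPLIES p6)) IMPLIES NOT (((p5 IMPLIES p4) IMPLIES (p2 IMPLIES p3)) XOR (p4 XOR (p3 IFF p6))) = false IMPLIES false = true
p3 IFF ((p3 XOR (NOT (p2 IMPLIES p6) IMPLIES p6)) IMPLIES NOT (((p5 IMPLIES p4) IMPLIES (p2 IMPLIES p3)) XOR (p4 XOR (p3 IFF p6)))) = true IFF true = true
p4 IMPLIES p2 = true IMPLIES false = false
(p3 IFF ((p3 XOR (NOT (p2 IMPLIES p6) IMPLIES p6)) IMPLIES NOT (((p5 IMPLIES p4) IMPLIES (p2 IMPLIES p3)) XOR (p4 XOR (p3 IFF p6))))) IFF (p4 IMPLIES p2) = true IFF false = false

false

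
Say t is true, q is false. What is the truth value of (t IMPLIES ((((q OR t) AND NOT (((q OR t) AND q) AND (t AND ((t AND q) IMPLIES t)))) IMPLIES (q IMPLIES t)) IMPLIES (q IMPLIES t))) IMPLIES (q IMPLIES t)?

T

q OR t = F OR T = T
q OR t = F OR T = T
(q OR t) AND q = T AND F = F
t AND q = T AND F = F
(t AND q) IMPLIES t = F IMPLIES T = T
t AND ((t AND q) IMPLIES t) = T AND T = T
((q OR t) AND q) AND (t AND ((t AND q) IMPLIES t)) = F AND T = F
NOT (((q OR t) AND q) AND (t AND ((t AND q) IMPLIES t))) = NOT F = T
(q OR t) AND NOT (((q OR t) AND q) AND (t AND ((t AND q) IMPLIES t))) = T AND T = T
q IMPLIES t = F IMPLIES T = T
((q OR t) AND NOT (((q OR t) AND q) AND (t AND ((t AND q) IMPLIES t)))) IMPLIES (q IMPLIES t) = T IMPLIES T = T
q IMPLIES t = F IMPLIES T = T
(((q OR t) AND NOT (((q OR t) AND q) AND (t AND ((t AND q) IMPLIES t)))) IMPLIES (q IMPLIES t)) IMPLIES (q IMPLIES t) = T IMPLIES T = T
t IMPLIES ((((q OR t) AND NOT (((q OR t) AND q) AND (t AND ((t AND q) IMPLIES t)))) IMPLIES (q IMPLIES t)) IMPLIES (q IMPLIES t)) = T IMPLIES T = T
q IMPLIES t = F IMPLIES T = T
(t IMPLIES ((((q OR t) AND NOT (((q OR t) AND q) AND (t AND ((t AND q) IMPLIES t)))) IMPLIES (q IMPLIES t)) IMPLIES (q IMPLIES t))) IMPLIES (q IMPLIES t) = T IMPLIES T = T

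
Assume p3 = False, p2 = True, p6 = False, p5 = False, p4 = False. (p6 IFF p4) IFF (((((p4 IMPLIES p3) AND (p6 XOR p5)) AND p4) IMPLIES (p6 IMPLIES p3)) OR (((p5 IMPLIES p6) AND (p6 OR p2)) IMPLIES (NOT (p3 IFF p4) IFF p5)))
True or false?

Substituting p3=False, p2=True, p6=False, p5=False, p4=False:
p6 IFF p4 = False IFF False = True
p4 IMPLIES p3 = False IMPLIES False = True
p6 XOR p5 = False XOR False = False
(p4 IMPLIES p3) AND (p6 XOR p5) = True AND False = False
((p4 IMPLIES p3) AND (p6 XOR p5)) AND p4 = False AND False = False
p6 IMPLIES p3 = False IMPLIES False = True
(((p4 IMPLIES p3) AND (p6 XOR p5)) AND p4) IMPLIES (p6 IMPLIES p3) = False IMPLIES True = True
p5 IMPLIES p6 = False IMPLIES False = True
p6 OR p2 = False OR True = True
(p5 IMPLIES p6) AND (p6 OR p2) = True AND True = True
p3 IFF p4 = False IFF False = True
NOT (p3 IFF p4) = NOT True = False
NOT (p3 IFF p4) IFF p5 = False IFF False = True
((p5 IMPLIES p6) AND (p6 OR p2)) IMPLIES (NOT (p3 IFF p4) IFF p5) = True IMPLIES True = True
((((p4 IMPLIES p3) AND (p6 XOR p5)) AND p4) IMPLIES (p6 IMPLIES p3)) OR (((p5 IMPLIES p6) AND (p6 OR p2)) IMPLIES (NOT (p3 IFF p4) IFF p5)) = True OR True = True
(p6 IFF p4) IFF (((((p4 IMPLIES p3) AND (p6 XOR p5)) AND p4) IMPLIES (p6 IMPLIES p3)) OR (((p5 IMPLIES p6) AND (p6 OR p2)) IMPLIES (NOT (p3 IFF p4) IFF p5))) = True IFF True = True

True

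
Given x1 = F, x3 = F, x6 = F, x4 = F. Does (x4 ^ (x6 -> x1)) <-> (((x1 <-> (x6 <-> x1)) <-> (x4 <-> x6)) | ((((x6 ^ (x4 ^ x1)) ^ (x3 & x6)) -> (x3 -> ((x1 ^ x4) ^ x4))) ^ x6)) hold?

x6 -> x1 = F -> F = T
x4 ^ (x6 -> x1) = F ^ T = T
x6 <-> x1 = F <-> F = T
x1 <-> (x6 <-> x1) = F <-> T = F
x4 <-> x6 = F <-> F = T
(x1 <-> (x6 <-> x1)) <-> (x4 <-> x6) = F <-> T = F
x4 ^ x1 = F ^ F = F
x6 ^ (x4 ^ x1) = F ^ F = F
x3 & x6 = F & F = F
(x6 ^ (x4 ^ x1)) ^ (x3 & x6) = F ^ F = F
x1 ^ x4 = F ^ F = F
(x1 ^ x4) ^ x4 = F ^ F = F
x3 -> ((x1 ^ x4) ^ x4) = F -> F = T
((x6 ^ (x4 ^ x1)) ^ (x3 & x6)) -> (x3 -> ((x1 ^ x4) ^ x4)) = F -> T = T
(((x6 ^ (x4 ^ x1)) ^ (x3 & x6)) -> (x3 -> ((x1 ^ x4) ^ x4))) ^ x6 = T ^ F = T
((x1 <-> (x6 <-> x1)) <-> (x4 <-> x6)) | ((((x6 ^ (x4 ^ x1)) ^ (x3 & x6)) -> (x3 -> ((x1 ^ x4) ^ x4))) ^ x6) = F | T = T
(x4 ^ (x6 -> x1)) <-> (((x1 <-> (x6 <-> x1)) <-> (x4 <-> x6)) | ((((x6 ^ (x4 ^ x1)) ^ (x3 & x6)) -> (x3 -> ((x1 ^ x4) ^ x4))) ^ x6)) = T <-> T = T

T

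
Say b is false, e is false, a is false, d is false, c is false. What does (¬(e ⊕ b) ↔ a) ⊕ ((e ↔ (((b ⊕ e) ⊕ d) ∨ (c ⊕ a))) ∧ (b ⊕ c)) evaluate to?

False

Substituting b=False, e=False, a=False, d=False, c=False:
e ⊕ b = False ⊕ False = False
¬(e ⊕ b) = ¬False = True
¬(e ⊕ b) ↔ a = True ↔ False = False
b ⊕ e = False ⊕ False = False
(b ⊕ e) ⊕ d = False ⊕ False = False
c ⊕ a = False ⊕ False = False
((b ⊕ e) ⊕ d) ∨ (c ⊕ a) = False ∨ False = False
e ↔ (((b ⊕ e) ⊕ d) ∨ (c ⊕ a)) = False ↔ False = True
b ⊕ c = False ⊕ False = False
(e ↔ (((b ⊕ e) ⊕ d) ∨ (c ⊕ a))) ∧ (b ⊕ c) = True ∧ False = False
(¬(e ⊕ b) ↔ a) ⊕ ((e ↔ (((b ⊕ e) ⊕ d) ∨ (c ⊕ a))) ∧ (b ⊕ c)) = False ⊕ False = False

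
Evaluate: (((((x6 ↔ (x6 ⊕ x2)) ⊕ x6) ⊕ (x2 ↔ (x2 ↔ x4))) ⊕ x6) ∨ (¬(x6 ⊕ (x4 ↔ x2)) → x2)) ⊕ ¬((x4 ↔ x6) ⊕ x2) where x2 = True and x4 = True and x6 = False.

Substituting x2=True, x4=True, x6=False:
x6 ⊕ x2 = False ⊕ True = True
x6 ↔ (x6 ⊕ x2) = False ↔ True = False
(x6 ↔ (x6 ⊕ x2)) ⊕ x6 = False ⊕ False = False
x2 ↔ x4 = True ↔ True = True
x2 ↔ (x2 ↔ x4) = True ↔ True = True
((x6 ↔ (x6 ⊕ x2)) ⊕ x6) ⊕ (x2 ↔ (x2 ↔ x4)) = False ⊕ True = True
(((x6 ↔ (x6 ⊕ x2)) ⊕ x6) ⊕ (x2 ↔ (x2 ↔ x4))) ⊕ x6 = True ⊕ False = True
x4 ↔ x2 = True ↔ True = True
x6 ⊕ (x4 ↔ x2) = False ⊕ True = True
¬(x6 ⊕ (x4 ↔ x2)) = ¬True = False
¬(x6 ⊕ (x4 ↔ x2)) → x2 = False → True = True
((((x6 ↔ (x6 ⊕ x2)) ⊕ x6) ⊕ (x2 ↔ (x2 ↔ x4))) ⊕ x6) ∨ (¬(x6 ⊕ (x4 ↔ x2)) → x2) = True ∨ True = True
x4 ↔ x6 = True ↔ False = False
(x4 ↔ x6) ⊕ x2 = False ⊕ True = True
¬((x4 ↔ x6) ⊕ x2) = ¬True = False
(((((x6 ↔ (x6 ⊕ x2)) ⊕ x6) ⊕ (x2 ↔ (x2 ↔ x4))) ⊕ x6) ∨ (¬(x6 ⊕ (x4 ↔ x2)) → x2)) ⊕ ¬((x4 ↔ x6) ⊕ x2) = True ⊕ False = True

True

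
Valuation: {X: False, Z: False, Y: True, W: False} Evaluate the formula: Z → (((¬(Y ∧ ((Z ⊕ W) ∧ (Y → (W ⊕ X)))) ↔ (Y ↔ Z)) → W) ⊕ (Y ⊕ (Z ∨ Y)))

Z ⊕ W = False ⊕ False = False
W ⊕ X = False ⊕ False = False
Y → (W ⊕ X) = True → False = False
(Z ⊕ W) ∧ (Y → (W ⊕ X)) = False ∧ False = False
Y ∧ ((Z ⊕ W) ∧ (Y → (W ⊕ X))) = True ∧ False = False
¬(Y ∧ ((Z ⊕ W) ∧ (Y → (W ⊕ X)))) = ¬False = True
Y ↔ Z = True ↔ False = False
¬(Y ∧ ((Z ⊕ W) ∧ (Y → (W ⊕ X)))) ↔ (Y ↔ Z) = True ↔ False = False
(¬(Y ∧ ((Z ⊕ W) ∧ (Y → (W ⊕ X)))) ↔ (Y ↔ Z)) → W = False → False = True
Z ∨ Y = False ∨ True = True
Y ⊕ (Z ∨ Y) = True ⊕ True = False
((¬(Y ∧ ((Z ⊕ W) ∧ (Y → (W ⊕ X)))) ↔ (Y ↔ Z)) → W) ⊕ (Y ⊕ (Z ∨ Y)) = True ⊕ False = True
Z → (((¬(Y ∧ ((Z ⊕ W) ∧ (Y → (W ⊕ X)))) ↔ (Y ↔ Z)) → W) ⊕ (Y ⊕ (Z ∨ Y))) = False → True = True

True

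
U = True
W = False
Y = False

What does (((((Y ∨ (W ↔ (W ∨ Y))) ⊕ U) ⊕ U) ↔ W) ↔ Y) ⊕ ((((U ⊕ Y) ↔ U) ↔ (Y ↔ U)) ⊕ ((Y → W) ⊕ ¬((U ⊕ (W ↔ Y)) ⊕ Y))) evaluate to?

Substituting U=True, W=False, Y=False:
W ∨ Y = False ∨ False = False
W ↔ (W ∨ Y) = False ↔ False = True
Y ∨ (W ↔ (W ∨ Y)) = False ∨ True = True
(Y ∨ (W ↔ (W ∨ Y))) ⊕ U = True ⊕ True = False
((Y ∨ (W ↔ (W ∨ Y))) ⊕ U) ⊕ U = False ⊕ True = True
(((Y ∨ (W ↔ (W ∨ Y))) ⊕ U) ⊕ U) ↔ W = True ↔ False = False
((((Y ∨ (W ↔ (W ∨ Y))) ⊕ U) ⊕ U) ↔ W) ↔ Y = False ↔ False = True
U ⊕ Y = True ⊕ False = True
(U ⊕ Y) ↔ U = True ↔ True = True
Y ↔ U = False ↔ True = False
((U ⊕ Y) ↔ U) ↔ (Y ↔ U) = True ↔ False = False
Y → W = False → False = True
W ↔ Y = False ↔ False = True
U ⊕ (W ↔ Y) = True ⊕ True = False
(U ⊕ (W ↔ Y)) ⊕ Y = False ⊕ False = False
¬((U ⊕ (W ↔ Y)) ⊕ Y) = ¬False = True
(Y → W) ⊕ ¬((U ⊕ (W ↔ Y)) ⊕ Y) = True ⊕ True = False
(((U ⊕ Y) ↔ U) ↔ (Y ↔ U)) ⊕ ((Y → W) ⊕ ¬((U ⊕ (W ↔ Y)) ⊕ Y)) = False ⊕ False = False
(((((Y ∨ (W ↔ (W ∨ Y))) ⊕ U) ⊕ U) ↔ W) ↔ Y) ⊕ ((((U ⊕ Y) ↔ U) ↔ (Y ↔ U)) ⊕ ((Y → W) ⊕ ¬((U ⊕ (W ↔ Y)) ⊕ Y))) = True ⊕ False = True

True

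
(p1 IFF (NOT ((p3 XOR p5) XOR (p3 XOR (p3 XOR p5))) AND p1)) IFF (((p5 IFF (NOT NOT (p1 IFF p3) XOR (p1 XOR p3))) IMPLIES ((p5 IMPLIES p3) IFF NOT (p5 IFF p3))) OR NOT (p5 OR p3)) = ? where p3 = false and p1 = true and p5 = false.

true

p3 XOR p5 = false XOR false = false
p3 XOR p5 = false XOR false = false
p3 XOR (p3 XOR p5) = false XOR false = false
(p3 XOR p5) XOR (p3 XOR (p3 XOR p5)) = false XOR false = false
NOT ((p3 XOR p5) XOR (p3 XOR (p3 XOR p5))) = NOT false = true
NOT ((p3 XOR p5) XOR (p3 XOR (p3 XOR p5))) AND p1 = true AND true = true
p1 IFF (NOT ((p3 XOR p5) XOR (p3 XOR (p3 XOR p5))) AND p1) = true IFF true = true
p1 IFF p3 = true IFF false = false
NOT (p1 IFF p3) = NOT false = true
NOT NOT (p1 IFF p3) = NOT true = false
p1 XOR p3 = true XOR false = true
NOT NOT (p1 IFF p3) XOR (p1 XOR p3) = false XOR true = true
p5 IFF (NOT NOT (p1 IFF p3) XOR (p1 XOR p3)) = false IFF true = false
p5 IMPLIES p3 = false IMPLIES false = true
p5 IFF p3 = false IFF false = true
NOT (p5 IFF p3) = NOT true = false
(p5 IMPLIES p3) IFF NOT (p5 IFF p3) = true IFF false = false
(p5 IFF (NOT NOT (p1 IFF p3) XOR (p1 XOR p3))) IMPLIES ((p5 IMPLIES p3) IFF NOT (p5 IFF p3)) = false IMPLIES false = true
p5 OR p3 = false OR false = false
NOT (p5 OR p3) = NOT false = true
((p5 IFF (NOT NOT (p1 IFF p3) XOR (p1 XOR p3))) IMPLIES ((p5 IMPLIES p3) IFF NOT (p5 IFF p3))) OR NOT (p5 OR p3) = true OR true = true
(p1 IFF (NOT ((p3 XOR p5) XOR (p3 XOR (p3 XOR p5))) AND p1)) IFF (((p5 IFF (NOT NOT (p1 IFF p3) XOR (p1 XOR p3))) IMPLIES ((p5 IMPLIES p3) IFF NOT (p5 IFF p3))) OR NOT (p5 OR p3)) = true IFF true = true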